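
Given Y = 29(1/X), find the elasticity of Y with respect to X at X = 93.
Elasticity = -1

Elasticity = (dY/dX) · (X/Y)

dY/dX = -29/X²
At X = 93: dY/dX = -29/8649, Y = 29/93

Elasticity = (-29/8649) · (93 / (29/93)) = -1

Interpretation: for a small percentage change in X, the percentage change in Y is approximately -1.00 times as large.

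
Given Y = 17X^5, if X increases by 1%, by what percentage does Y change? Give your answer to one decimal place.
5.1%

For Y = 17X^5:
If X → X(1 + 0.01)
Then Y → Y · (1 + 0.01)^5
     ≈ Y · 1.0510

Percentage change = ((1 + 0.01)^5 − 1) × 100% ≈ 5.1%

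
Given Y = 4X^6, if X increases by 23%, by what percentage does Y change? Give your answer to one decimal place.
246.3%

For Y = 4X^6:
If X → X(1 + 0.23)
Then Y → Y · (1 + 0.23)^6
     ≈ Y · 3.4628

Percentage change = ((1 + 0.23)^6 − 1) × 100% ≈ 246.3%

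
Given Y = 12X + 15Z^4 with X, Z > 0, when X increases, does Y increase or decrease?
Y increases

Taking the partial derivative:
∂Y/∂X = 12

∂Y/∂X = 12 > 0 (assuming positive values)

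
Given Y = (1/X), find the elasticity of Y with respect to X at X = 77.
Elasticity = -1

Elasticity = (dY/dX) · (X/Y)

dY/dX = -1/X²
At X = 77: dY/dX = -1/5929, Y = 1/77

Elasticity = (-1/5929) · (77 / (1/77)) = -1

Interpretation: for a small percentage change in X, the percentage change in Y is approximately -1.00 times as large.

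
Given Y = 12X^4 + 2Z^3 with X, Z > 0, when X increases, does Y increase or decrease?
Y increases

Taking the partial derivative:
∂Y/∂X = 48X^3

∂Y/∂X = 48X^3 > 0 (assuming positive values)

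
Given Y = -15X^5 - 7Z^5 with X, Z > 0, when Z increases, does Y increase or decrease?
Y decreases

Taking the partial derivative:
∂Y/∂Z = -35Z^4

∂Y/∂Z = -35Z^4 < 0 (assuming positive values)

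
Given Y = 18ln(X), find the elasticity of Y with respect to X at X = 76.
Elasticity = 1/ln(76) ≈ 0.2309

Elasticity = (dY/dX) · (X/Y)

dY/dX = 18/X
At X = 76: dY/dX = 9/38, Y = 18·ln(76)

Elasticity = (9/38) · (76 / (18·ln(76))) = 1/ln(76) ≈ 0.2309

Interpretation: for a small percentage change in X, the percentage change in Y is approximately 0.23 times as large.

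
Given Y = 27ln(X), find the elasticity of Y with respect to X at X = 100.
Elasticity = 1/ln(100) ≈ 0.2171

Elasticity = (dY/dX) · (X/Y)

dY/dX = 27/X
At X = 100: dY/dX = 27/100, Y = 27·ln(100)

Elasticity = (27/100) · (100 / (27·ln(100))) = 1/ln(100) ≈ 0.2171

Interpretation: for a small percentage change in X, the percentage change in Y is approximately 0.22 times as large.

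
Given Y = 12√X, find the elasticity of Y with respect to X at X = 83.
Elasticity = 1/2

Elasticity = (dY/dX) · (X/Y)

dY/dX = 6/√X
At X = 83: dY/dX = 6·√83/83, Y = 12·√83

Elasticity = (6·√83/83) · (83 / (12·√83)) = 1/2

Interpretation: for a small percentage change in X, the percentage change in Y is approximately 0.50 times as large.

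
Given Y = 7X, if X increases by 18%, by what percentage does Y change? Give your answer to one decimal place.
18.0%

For Y = 7X:
If X → X(1 + 0.18)
Then Y → Y · (1 + 0.18)^1
     = Y · 1.1800

Percentage change = ((1 + 0.18)^1 − 1) × 100% = 18.0%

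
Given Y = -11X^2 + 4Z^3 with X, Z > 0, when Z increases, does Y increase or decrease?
Y increases

Taking the partial derivative:
∂Y/∂Z = 12Z^2

∂Y/∂Z = 12Z^2 > 0 (assuming positive values)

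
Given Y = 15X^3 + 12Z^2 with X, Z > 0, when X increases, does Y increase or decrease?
Y increases

Taking the partial derivative:
∂Y/∂X = 45X^2

∂Y/∂X = 45X^2 > 0 (assuming positive values)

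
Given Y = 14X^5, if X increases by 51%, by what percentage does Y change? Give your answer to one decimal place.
685.0%

For Y = 14X^5:
If X → X(1 + 0.51)
Then Y → Y · (1 + 0.51)^5
     ≈ Y · 7.8503

Percentage change = ((1 + 0.51)^5 − 1) × 100% ≈ 685.0%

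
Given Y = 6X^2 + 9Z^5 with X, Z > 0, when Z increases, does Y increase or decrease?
Y increases

Taking the partial derivative:
∂Y/∂Z = 45Z^4

∂Y/∂Z = 45Z^4 > 0 (assuming positive values)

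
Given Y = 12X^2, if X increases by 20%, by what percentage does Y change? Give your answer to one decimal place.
44.0%

For Y = 12X^2:
If X → X(1 + 0.2)
Then Y → Y · (1 + 0.2)^2
     = Y · 1.4400

Percentage change = ((1 + 0.2)^2 − 1) × 100% = 44.0%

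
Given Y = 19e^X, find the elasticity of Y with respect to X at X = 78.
Elasticity = 78

Elasticity = (dY/dX) · (X/Y)

dY/dX = 19·e^X
At X = 78: dY/dX = 19·e^78, Y = 19·e^78

Elasticity = (19·e^78) · (78 / (19·e^78)) = 78

Interpretation: for a small percentage change in X, the percentage change in Y is approximately 78.00 times as large.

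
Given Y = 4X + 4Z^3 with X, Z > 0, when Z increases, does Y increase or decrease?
Y increases

Taking the partial derivative:
∂Y/∂Z = 12Z^2

∂Y/∂Z = 12Z^2 > 0 (assuming positive values)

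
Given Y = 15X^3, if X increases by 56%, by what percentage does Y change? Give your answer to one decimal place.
279.6%

For Y = 15X^3:
If X → X(1 + 0.56)
Then Y → Y · (1 + 0.56)^3
     ≈ Y · 3.7964

Percentage change = ((1 + 0.56)^3 − 1) × 100% ≈ 279.6%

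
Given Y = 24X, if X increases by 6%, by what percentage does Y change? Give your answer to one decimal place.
6.0%

For Y = 24X:
If X → X(1 + 0.06)
Then Y → Y · (1 + 0.06)^1
     = Y · 1.0600

Percentage change = ((1 + 0.06)^1 − 1) × 100% = 6.0%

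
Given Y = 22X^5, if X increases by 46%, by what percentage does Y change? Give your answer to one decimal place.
563.4%

For Y = 22X^5:
If X → X(1 + 0.46)
Then Y → Y · (1 + 0.46)^5
     ≈ Y · 6.6338

Percentage change = ((1 + 0.46)^5 − 1) × 100% ≈ 563.4%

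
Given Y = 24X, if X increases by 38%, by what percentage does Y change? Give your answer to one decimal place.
38.0%

For Y = 24X:
If X → X(1 + 0.38)
Then Y → Y · (1 + 0.38)^1
     = Y · 1.3800

Percentage change = ((1 + 0.38)^1 − 1) × 100% = 38.0%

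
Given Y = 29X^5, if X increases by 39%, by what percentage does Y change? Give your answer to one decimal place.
418.9%

For Y = 29X^5:
If X → X(1 + 0.39)
Then Y → Y · (1 + 0.39)^5
     ≈ Y · 5.1889

Percentage change = ((1 + 0.39)^5 − 1) × 100% ≈ 418.9%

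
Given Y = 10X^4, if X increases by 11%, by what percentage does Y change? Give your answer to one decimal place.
51.8%

For Y = 10X^4:
If X → X(1 + 0.11)
Then Y → Y · (1 + 0.11)^4
     ≈ Y · 1.5181

Percentage change = ((1 + 0.11)^4 − 1) × 100% ≈ 51.8%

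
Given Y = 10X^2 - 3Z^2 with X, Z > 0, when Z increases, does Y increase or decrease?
Y decreases

Taking the partial derivative:
∂Y/∂Z = -6Z

∂Y/∂Z = -6Z < 0 (assuming positive values)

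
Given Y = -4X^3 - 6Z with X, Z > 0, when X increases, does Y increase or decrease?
Y decreases

Taking the partial derivative:
∂Y/∂X = -12X^2

∂Y/∂X = -12X^2 < 0 (assuming positive values)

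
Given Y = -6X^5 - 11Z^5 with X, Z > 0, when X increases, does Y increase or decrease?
Y decreases

Taking the partial derivative:
∂Y/∂X = -30X^4

∂Y/∂X = -30X^4 < 0 (assuming positive values)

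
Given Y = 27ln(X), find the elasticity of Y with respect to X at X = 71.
Elasticity = 1/ln(71) ≈ 0.2346

Elasticity = (dY/dX) · (X/Y)

dY/dX = 27/X
At X = 71: dY/dX = 27/71, Y = 27·ln(71)

Elasticity = (27/71) · (71 / (27·ln(71))) = 1/ln(71) ≈ 0.2346

Interpretation: for a small percentage change in X, the percentage change in Y is approximately 0.23 times as large.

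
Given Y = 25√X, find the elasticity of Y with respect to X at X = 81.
Elasticity = 1/2

Elasticity = (dY/dX) · (X/Y)

dY/dX = 25/(2·√X)
At X = 81: dY/dX = 25/18, Y = 225

Elasticity = (25/18) · (81 / 225) = 1/2

Interpretation: for a small percentage change in X, the percentage change in Y is approximately 0.50 times as large.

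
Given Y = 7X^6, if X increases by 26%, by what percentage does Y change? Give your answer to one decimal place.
300.2%

For Y = 7X^6:
If X → X(1 + 0.26)
Then Y → Y · (1 + 0.26)^6
     ≈ Y · 4.0015

Percentage change = ((1 + 0.26)^6 − 1) × 100% ≈ 300.2%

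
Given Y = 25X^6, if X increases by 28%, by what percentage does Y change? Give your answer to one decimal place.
339.8%

For Y = 25X^6:
If X → X(1 + 0.28)
Then Y → Y · (1 + 0.28)^6
     ≈ Y · 4.3980

Percentage change = ((1 + 0.28)^6 − 1) × 100% ≈ 339.8%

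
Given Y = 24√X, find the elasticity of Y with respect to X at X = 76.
Elasticity = 1/2

Elasticity = (dY/dX) · (X/Y)

dY/dX = 12/√X
At X = 76: dY/dX = 6·√19/19, Y = 48·√19

Elasticity = (6·√19/19) · (76 / (48·√19)) = 1/2

Interpretation: for a small percentage change in X, the percentage change in Y is approximately 0.50 times as large.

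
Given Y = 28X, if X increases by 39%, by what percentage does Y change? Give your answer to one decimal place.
39.0%

For Y = 28X:
If X → X(1 + 0.39)
Then Y → Y · (1 + 0.39)^1
     = Y · 1.3900

Percentage change = ((1 + 0.39)^1 − 1) × 100% = 39.0%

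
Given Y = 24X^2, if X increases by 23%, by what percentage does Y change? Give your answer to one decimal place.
51.3%

For Y = 24X^2:
If X → X(1 + 0.23)
Then Y → Y · (1 + 0.23)^2
     = Y · 1.5129

Percentage change = ((1 + 0.23)^2 − 1) × 100% ≈ 51.3%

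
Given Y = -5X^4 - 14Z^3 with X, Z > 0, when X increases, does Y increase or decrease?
Y decreases

Taking the partial derivative:
∂Y/∂X = -20X^3

∂Y/∂X = -20X^3 < 0 (assuming positive values)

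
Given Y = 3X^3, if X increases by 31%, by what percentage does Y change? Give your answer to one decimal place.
124.8%

For Y = 3X^3:
If X → X(1 + 0.31)
Then Y → Y · (1 + 0.31)^3
     ≈ Y · 2.2481

Percentage change = ((1 + 0.31)^3 − 1) × 100% ≈ 124.8%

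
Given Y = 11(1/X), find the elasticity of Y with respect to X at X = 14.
Elasticity = -1

Elasticity = (dY/dX) · (X/Y)

dY/dX = -11/X²
At X = 14: dY/dX = -11/196, Y = 11/14

Elasticity = (-11/196) · (14 / (11/14)) = -1

Interpretation: for a small percentage change in X, the percentage change in Y is approximately -1.00 times as large.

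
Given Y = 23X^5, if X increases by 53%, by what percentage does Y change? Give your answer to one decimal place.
738.4%

For Y = 23X^5:
If X → X(1 + 0.53)
Then Y → Y · (1 + 0.53)^5
     ≈ Y · 8.3841

Percentage change = ((1 + 0.53)^5 − 1) × 100% ≈ 738.4%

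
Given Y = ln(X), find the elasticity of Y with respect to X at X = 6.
Elasticity = 1/ln(6) ≈ 0.5581

Elasticity = (dY/dX) · (X/Y)

dY/dX = 1/X
At X = 6: dY/dX = 1/6, Y = ln(6)

Elasticity = (1/6) · (6 / (ln(6))) = 1/ln(6) ≈ 0.5581

Interpretation: for a small percentage change in X, the percentage change in Y is approximately 0.56 times as large.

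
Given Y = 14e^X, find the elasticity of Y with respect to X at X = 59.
Elasticity = 59

Elasticity = (dY/dX) · (X/Y)

dY/dX = 14·e^X
At X = 59: dY/dX = 14·e^59, Y = 14·e^59

Elasticity = (14·e^59) · (59 / (14·e^59)) = 59

Interpretation: for a small percentage change in X, the percentage change in Y is approximately 59.00 times as large.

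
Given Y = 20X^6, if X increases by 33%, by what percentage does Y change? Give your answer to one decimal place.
453.5%

For Y = 20X^6:
If X → X(1 + 0.33)
Then Y → Y · (1 + 0.33)^6
     ≈ Y · 5.5349

Percentage change = ((1 + 0.33)^6 − 1) × 100% ≈ 453.5%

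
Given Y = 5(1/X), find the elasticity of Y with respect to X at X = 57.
Elasticity = -1

Elasticity = (dY/dX) · (X/Y)

dY/dX = -5/X²
At X = 57: dY/dX = -5/3249, Y = 5/57

Elasticity = (-5/3249) · (57 / (5/57)) = -1

Interpretation: for a small percentage change in X, the percentage change in Y is approximately -1.00 times as large.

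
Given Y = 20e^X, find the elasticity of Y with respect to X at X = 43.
Elasticity = 43

Elasticity = (dY/dX) · (X/Y)

dY/dX = 20·e^X
At X = 43: dY/dX = 20·e^43, Y = 20·e^43

Elasticity = (20·e^43) · (43 / (20·e^43)) = 43

Interpretation: for a small percentage change in X, the percentage change in Y is approximately 43.00 times as large.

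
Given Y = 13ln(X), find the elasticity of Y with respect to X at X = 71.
Elasticity = 1/ln(71) ≈ 0.2346

Elasticity = (dY/dX) · (X/Y)

dY/dX = 13/X
At X = 71: dY/dX = 13/71, Y = 13·ln(71)

Elasticity = (13/71) · (71 / (13·ln(71))) = 1/ln(71) ≈ 0.2346

Interpretation: for a small percentage change in X, the percentage change in Y is approximately 0.23 times as large.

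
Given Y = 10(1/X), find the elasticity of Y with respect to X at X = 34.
Elasticity = -1

Elasticity = (dY/dX) · (X/Y)

dY/dX = -10/X²
At X = 34: dY/dX = -5/578, Y = 5/17

Elasticity = (-5/578) · (34 / (5/17)) = -1

Interpretation: for a small percentage change in X, the percentage change in Y is approximately -1.00 times as large.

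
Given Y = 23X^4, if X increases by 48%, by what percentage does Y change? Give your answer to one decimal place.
379.8%

For Y = 23X^4:
If X → X(1 + 0.48)
Then Y → Y · (1 + 0.48)^4
     ≈ Y · 4.7979

Percentage change = ((1 + 0.48)^4 − 1) × 100% ≈ 379.8%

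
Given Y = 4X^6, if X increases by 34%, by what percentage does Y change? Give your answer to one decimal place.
478.9%

For Y = 4X^6:
If X → X(1 + 0.34)
Then Y → Y · (1 + 0.34)^6
     ≈ Y · 5.7893

Percentage change = ((1 + 0.34)^6 − 1) × 100% ≈ 478.9%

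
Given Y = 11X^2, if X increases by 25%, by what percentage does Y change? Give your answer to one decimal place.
56.3%

For Y = 11X^2:
If X → X(1 + 0.25)
Then Y → Y · (1 + 0.25)^2
     = Y · 1.5625

Percentage change = ((1 + 0.25)^2 − 1) × 100% ≈ 56.3%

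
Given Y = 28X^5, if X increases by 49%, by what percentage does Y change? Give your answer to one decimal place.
634.4%

For Y = 28X^5:
If X → X(1 + 0.49)
Then Y → Y · (1 + 0.49)^5
     ≈ Y · 7.3440

Percentage change = ((1 + 0.49)^5 − 1) × 100% ≈ 634.4%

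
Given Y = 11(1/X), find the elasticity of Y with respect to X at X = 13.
Elasticity = -1

Elasticity = (dY/dX) · (X/Y)

dY/dX = -11/X²
At X = 13: dY/dX = -11/169, Y = 11/13

Elasticity = (-11/169) · (13 / (11/13)) = -1

Interpretation: for a small percentage change in X, the percentage change in Y is approximately -1.00 times as large.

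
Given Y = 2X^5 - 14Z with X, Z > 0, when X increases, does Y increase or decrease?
Y increases

Taking the partial derivative:
∂Y/∂X = 10X^4

∂Y/∂X = 10X^4 > 0 (assuming positive values)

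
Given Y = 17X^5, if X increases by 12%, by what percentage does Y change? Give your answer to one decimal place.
76.2%

For Y = 17X^5:
If X → X(1 + 0.12)
Then Y → Y · (1 + 0.12)^5
     ≈ Y · 1.7623

Percentage change = ((1 + 0.12)^5 − 1) × 100% ≈ 76.2%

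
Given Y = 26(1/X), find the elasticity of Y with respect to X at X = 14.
Elasticity = -1

Elasticity = (dY/dX) · (X/Y)

dY/dX = -26/X²
At X = 14: dY/dX = -13/98, Y = 13/7

Elasticity = (-13/98) · (14 / (13/7)) = -1

Interpretation: for a small percentage change in X, the percentage change in Y is approximately -1.00 times as large.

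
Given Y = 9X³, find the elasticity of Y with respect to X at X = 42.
Elasticity = 3

Elasticity = (dY/dX) · (X/Y)

dY/dX = 27·X²
At X = 42: dY/dX = 47628, Y = 666792

Elasticity = 47628 · (42 / 666792) = 3

Interpretation: for a small percentage change in X, the percentage change in Y is approximately 3.00 times as large.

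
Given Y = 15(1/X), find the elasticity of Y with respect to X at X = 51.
Elasticity = -1

Elasticity = (dY/dX) · (X/Y)

dY/dX = -15/X²
At X = 51: dY/dX = -5/867, Y = 5/17

Elasticity = (-5/867) · (51 / (5/17)) = -1

Interpretation: for a small percentage change in X, the percentage change in Y is approximately -1.00 times as large.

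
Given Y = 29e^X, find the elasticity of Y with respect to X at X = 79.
Elasticity = 79

Elasticity = (dY/dX) · (X/Y)

dY/dX = 29·e^X
At X = 79: dY/dX = 29·e^79, Y = 29·e^79

Elasticity = (29·e^79) · (79 / (29·e^79)) = 79

Interpretation: for a small percentage change in X, the percentage change in Y is approximately 79.00 times as large.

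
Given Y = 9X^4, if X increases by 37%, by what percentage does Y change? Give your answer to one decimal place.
252.3%

For Y = 9X^4:
If X → X(1 + 0.37)
Then Y → Y · (1 + 0.37)^4
     ≈ Y · 3.5228

Percentage change = ((1 + 0.37)^4 − 1) × 100% ≈ 252.3%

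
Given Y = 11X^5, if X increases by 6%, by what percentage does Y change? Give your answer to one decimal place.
33.8%

For Y = 11X^5:
If X → X(1 + 0.06)
Then Y → Y · (1 + 0.06)^5
     ≈ Y · 1.3382

Percentage change = ((1 + 0.06)^5 − 1) × 100% ≈ 33.8%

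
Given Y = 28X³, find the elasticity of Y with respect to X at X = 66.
Elasticity = 3

Elasticity = (dY/dX) · (X/Y)

dY/dX = 84·X²
At X = 66: dY/dX = 365904, Y = 8049888

Elasticity = 365904 · (66 / 8049888) = 3

Interpretation: for a small percentage change in X, the percentage change in Y is approximately 3.00 times as large.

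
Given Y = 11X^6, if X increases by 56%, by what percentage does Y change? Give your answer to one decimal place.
1341.3%

For Y = 11X^6:
If X → X(1 + 0.56)
Then Y → Y · (1 + 0.56)^6
     ≈ Y · 14.4128

Percentage change = ((1 + 0.56)^6 − 1) × 100% ≈ 1341.3%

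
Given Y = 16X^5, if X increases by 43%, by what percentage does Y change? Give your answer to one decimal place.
498.0%

For Y = 16X^5:
If X → X(1 + 0.43)
Then Y → Y · (1 + 0.43)^5
     ≈ Y · 5.9797

Percentage change = ((1 + 0.43)^5 − 1) × 100% ≈ 498.0%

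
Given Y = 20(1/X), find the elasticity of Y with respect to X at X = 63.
Elasticity = -1

Elasticity = (dY/dX) · (X/Y)

dY/dX = -20/X²
At X = 63: dY/dX = -20/3969, Y = 20/63

Elasticity = (-20/3969) · (63 / (20/63)) = -1

Interpretation: for a small percentage change in X, the percentage change in Y is approximately -1.00 times as large.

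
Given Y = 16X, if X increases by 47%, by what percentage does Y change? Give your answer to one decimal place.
47.0%

For Y = 16X:
If X → X(1 + 0.47)
Then Y → Y · (1 + 0.47)^1
     = Y · 1.4700

Percentage change = ((1 + 0.47)^1 − 1) × 100% = 47.0%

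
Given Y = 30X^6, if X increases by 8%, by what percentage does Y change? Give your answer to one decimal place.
58.7%

For Y = 30X^6:
If X → X(1 + 0.08)
Then Y → Y · (1 + 0.08)^6
     ≈ Y · 1.5869

Percentage change = ((1 + 0.08)^6 − 1) × 100% ≈ 58.7%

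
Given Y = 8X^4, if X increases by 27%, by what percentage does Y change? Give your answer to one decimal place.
160.1%

For Y = 8X^4:
If X → X(1 + 0.27)
Then Y → Y · (1 + 0.27)^4
     ≈ Y · 2.6014

Percentage change = ((1 + 0.27)^4 − 1) × 100% ≈ 160.1%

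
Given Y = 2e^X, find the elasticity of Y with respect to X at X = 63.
Elasticity = 63

Elasticity = (dY/dX) · (X/Y)

dY/dX = 2·e^X
At X = 63: dY/dX = 2·e^63, Y = 2·e^63

Elasticity = (2·e^63) · (63 / (2·e^63)) = 63

Interpretation: for a small percentage change in X, the percentage change in Y is approximately 63.00 times as large.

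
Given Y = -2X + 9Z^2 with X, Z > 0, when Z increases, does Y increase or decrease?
Y increases

Taking the partial derivative:
∂Y/∂Z = 18Z

∂Y/∂Z = 18Z > 0 (assuming positive values)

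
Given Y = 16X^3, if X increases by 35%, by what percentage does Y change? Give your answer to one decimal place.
146.0%

For Y = 16X^3:
If X → X(1 + 0.35)
Then Y → Y · (1 + 0.35)^3
     ≈ Y · 2.4604

Percentage change = ((1 + 0.35)^3 − 1) × 100% ≈ 146.0%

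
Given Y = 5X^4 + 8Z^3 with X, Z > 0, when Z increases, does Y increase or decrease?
Y increases

Taking the partial derivative:
∂Y/∂Z = 24Z^2

∂Y/∂Z = 24Z^2 > 0 (assuming positive values)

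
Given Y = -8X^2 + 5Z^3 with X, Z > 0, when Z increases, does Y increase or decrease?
Y increases

Taking the partial derivative:
∂Y/∂Z = 15Z^2

∂Y/∂Z = 15Z^2 > 0 (assuming positive values)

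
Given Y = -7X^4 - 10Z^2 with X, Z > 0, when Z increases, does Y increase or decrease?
Y decreases

Taking the partial derivative:
∂Y/∂Z = -20Z

∂Y/∂Z = -20Z < 0 (assuming positive values)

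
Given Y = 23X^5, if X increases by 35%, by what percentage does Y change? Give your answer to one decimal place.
348.4%

For Y = 23X^5:
If X → X(1 + 0.35)
Then Y → Y · (1 + 0.35)^5
     ≈ Y · 4.4840

Percentage change = ((1 + 0.35)^5 − 1) × 100% ≈ 348.4%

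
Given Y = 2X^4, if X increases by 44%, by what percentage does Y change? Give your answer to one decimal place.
330.0%

For Y = 2X^4:
If X → X(1 + 0.44)
Then Y → Y · (1 + 0.44)^4
     ≈ Y · 4.2998

Percentage change = ((1 + 0.44)^4 − 1) × 100% ≈ 330.0%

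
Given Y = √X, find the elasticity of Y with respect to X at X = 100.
Elasticity = 1/2

Elasticity = (dY/dX) · (X/Y)

dY/dX = 1/(2·√X)
At X = 100: dY/dX = 1/20, Y = 10

Elasticity = (1/20) · (100 / 10) = 1/2

Interpretation: for a small percentage change in X, the percentage change in Y is approximately 0.50 times as large.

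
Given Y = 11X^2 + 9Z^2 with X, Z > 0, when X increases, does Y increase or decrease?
Y increases

Taking the partial derivative:
∂Y/∂X = 22X

∂Y/∂X = 22X > 0 (assuming positive values)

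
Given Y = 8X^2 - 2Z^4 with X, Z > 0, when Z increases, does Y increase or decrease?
Y decreases

Taking the partial derivative:
∂Y/∂Z = -8Z^3

∂Y/∂Z = -8Z^3 < 0 (assuming positive values)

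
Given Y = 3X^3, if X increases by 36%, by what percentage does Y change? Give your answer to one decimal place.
151.5%

For Y = 3X^3:
If X → X(1 + 0.36)
Then Y → Y · (1 + 0.36)^3
     ≈ Y · 2.5155

Percentage change = ((1 + 0.36)^3 − 1) × 100% ≈ 151.5%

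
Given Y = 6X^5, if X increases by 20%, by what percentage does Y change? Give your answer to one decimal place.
148.8%

For Y = 6X^5:
If X → X(1 + 0.2)
Then Y → Y · (1 + 0.2)^5
     ≈ Y · 2.4883

Percentage change = ((1 + 0.2)^5 − 1) × 100% ≈ 148.8%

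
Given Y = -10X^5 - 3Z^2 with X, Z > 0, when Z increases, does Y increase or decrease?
Y decreases

Taking the partial derivative:
∂Y/∂Z = -6Z

∂Y/∂Z = -6Z < 0 (assuming positive values)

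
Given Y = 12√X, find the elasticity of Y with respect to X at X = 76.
Elasticity = 1/2

Elasticity = (dY/dX) · (X/Y)

dY/dX = 6/√X
At X = 76: dY/dX = 3·√19/19, Y = 24·√19

Elasticity = (3·√19/19) · (76 / (24·√19)) = 1/2

Interpretation: for a small percentage change in X, the percentage change in Y is approximately 0.50 times as large.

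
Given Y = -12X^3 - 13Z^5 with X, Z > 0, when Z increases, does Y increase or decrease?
Y decreases

Taking the partial derivative:
∂Y/∂Z = -65Z^4

∂Y/∂Z = -65Z^4 < 0 (assuming positive values)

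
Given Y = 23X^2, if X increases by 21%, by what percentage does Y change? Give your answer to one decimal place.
46.4%

For Y = 23X^2:
If X → X(1 + 0.21)
Then Y → Y · (1 + 0.21)^2
     = Y · 1.4641

Percentage change = ((1 + 0.21)^2 − 1) × 100% ≈ 46.4%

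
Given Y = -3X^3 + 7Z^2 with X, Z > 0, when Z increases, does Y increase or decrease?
Y increases

Taking the partial derivative:
∂Y/∂Z = 14Z

∂Y/∂Z = 14Z > 0 (assuming positive values)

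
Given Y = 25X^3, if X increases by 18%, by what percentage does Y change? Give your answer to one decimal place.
64.3%

For Y = 25X^3:
If X → X(1 + 0.18)
Then Y → Y · (1 + 0.18)^3
     ≈ Y · 1.6430

Percentage change = ((1 + 0.18)^3 − 1) × 100% ≈ 64.3%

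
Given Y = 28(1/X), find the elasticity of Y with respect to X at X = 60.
Elasticity = -1

Elasticity = (dY/dX) · (X/Y)

dY/dX = -28/X²
At X = 60: dY/dX = -7/900, Y = 7/15

Elasticity = (-7/900) · (60 / (7/15)) = -1

Interpretation: for a small percentage change in X, the percentage change in Y is approximately -1.00 times as large.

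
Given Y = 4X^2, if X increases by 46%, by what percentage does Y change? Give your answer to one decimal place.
113.2%

For Y = 4X^2:
If X → X(1 + 0.46)
Then Y → Y · (1 + 0.46)^2
     = Y · 2.1316

Percentage change = ((1 + 0.46)^2 − 1) × 100% ≈ 113.2%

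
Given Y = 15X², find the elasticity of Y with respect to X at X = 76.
Elasticity = 2

Elasticity = (dY/dX) · (X/Y)

dY/dX = 30·X
At X = 76: dY/dX = 2280, Y = 86640

Elasticity = 2280 · (76 / 86640) = 2

Interpretation: for a small percentage change in X, the percentage change in Y is approximately 2.00 times as large.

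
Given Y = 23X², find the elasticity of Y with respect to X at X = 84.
Elasticity = 2

Elasticity = (dY/dX) · (X/Y)

dY/dX = 46·X
At X = 84: dY/dX = 3864, Y = 162288

Elasticity = 3864 · (84 / 162288) = 2

Interpretation: for a small percentage change in X, the percentage change in Y is approximately 2.00 times as large.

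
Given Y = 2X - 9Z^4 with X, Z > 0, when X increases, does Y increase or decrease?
Y increases

Taking the partial derivative:
∂Y/∂X = 2

∂Y/∂X = 2 > 0 (assuming positive values)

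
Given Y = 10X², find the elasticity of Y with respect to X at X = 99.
Elasticity = 2

Elasticity = (dY/dX) · (X/Y)

dY/dX = 20·X
At X = 99: dY/dX = 1980, Y = 98010

Elasticity = 1980 · (99 / 98010) = 2

Interpretation: for a small percentage change in X, the percentage change in Y is approximately 2.00 times as large.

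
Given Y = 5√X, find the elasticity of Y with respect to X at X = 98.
Elasticity = 1/2

Elasticity = (dY/dX) · (X/Y)

dY/dX = 5/(2·√X)
At X = 98: dY/dX = 5·√2/28, Y = 35·√2

Elasticity = (5·√2/28) · (98 / (35·√2)) = 1/2

Interpretation: for a small percentage change in X, the percentage change in Y is approximately 0.50 times as large.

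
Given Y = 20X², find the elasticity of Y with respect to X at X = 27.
Elasticity = 2

Elasticity = (dY/dX) · (X/Y)

dY/dX = 40·X
At X = 27: dY/dX = 1080, Y = 14580

Elasticity = 1080 · (27 / 14580) = 2

Interpretation: for a small percentage change in X, the percentage change in Y is approximately 2.00 times as large.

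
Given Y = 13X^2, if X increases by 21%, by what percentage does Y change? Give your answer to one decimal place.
46.4%

For Y = 13X^2:
If X → X(1 + 0.21)
Then Y → Y · (1 + 0.21)^2
     = Y · 1.4641

Percentage change = ((1 + 0.21)^2 − 1) × 100% ≈ 46.4%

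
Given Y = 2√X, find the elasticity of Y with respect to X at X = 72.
Elasticity = 1/2

Elasticity = (dY/dX) · (X/Y)

dY/dX = 1/√X
At X = 72: dY/dX = √2/12, Y = 12·√2

Elasticity = (√2/12) · (72 / (12·√2)) = 1/2

Interpretation: for a small percentage change in X, the percentage change in Y is approximately 0.50 times as large.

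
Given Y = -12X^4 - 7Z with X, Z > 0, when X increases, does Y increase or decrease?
Y decreases

Taking the partial derivative:
∂Y/∂X = -48X^3

∂Y/∂X = -48X^3 < 0 (assuming positive values)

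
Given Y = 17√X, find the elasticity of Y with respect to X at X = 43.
Elasticity = 1/2

Elasticity = (dY/dX) · (X/Y)

dY/dX = 17/(2·√X)
At X = 43: dY/dX = 17·√43/86, Y = 17·√43

Elasticity = (17·√43/86) · (43 / (17·√43)) = 1/2

Interpretation: for a small percentage change in X, the percentage change in Y is approximately 0.50 times as large.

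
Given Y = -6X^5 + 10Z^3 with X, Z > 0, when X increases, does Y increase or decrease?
Y decreases

Taking the partial derivative:
∂Y/∂X = -30X^4

∂Y/∂X = -30X^4 < 0 (assuming positive values)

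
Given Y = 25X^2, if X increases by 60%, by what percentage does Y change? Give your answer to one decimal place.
156.0%

For Y = 25X^2:
If X → X(1 + 0.6)
Then Y → Y · (1 + 0.6)^2
     = Y · 2.5600

Percentage change = ((1 + 0.6)^2 − 1) × 100% = 156.0%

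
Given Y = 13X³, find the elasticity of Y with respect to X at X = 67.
Elasticity = 3

Elasticity = (dY/dX) · (X/Y)

dY/dX = 39·X²
At X = 67: dY/dX = 175071, Y = 3909919

Elasticity = 175071 · (67 / 3909919) = 3

Interpretation: for a small percentage change in X, the percentage change in Y is approximately 3.00 times as large.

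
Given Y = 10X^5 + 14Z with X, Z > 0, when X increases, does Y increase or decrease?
Y increases

Taking the partial derivative:
∂Y/∂X = 50X^4

∂Y/∂X = 50X^4 > 0 (assuming positive values)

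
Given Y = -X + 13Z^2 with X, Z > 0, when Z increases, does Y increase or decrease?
Y increases

Taking the partial derivative:
∂Y/∂Z = 26Z

∂Y/∂Z = 26Z > 0 (assuming positive values)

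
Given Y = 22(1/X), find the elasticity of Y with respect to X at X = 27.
Elasticity = -1

Elasticity = (dY/dX) · (X/Y)

dY/dX = -22/X²
At X = 27: dY/dX = -22/729, Y = 22/27

Elasticity = (-22/729) · (27 / (22/27)) = -1

Interpretation: for a small percentage change in X, the percentage change in Y is approximately -1.00 times as large.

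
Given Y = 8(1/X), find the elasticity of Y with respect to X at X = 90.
Elasticity = -1

Elasticity = (dY/dX) · (X/Y)

dY/dX = -8/X²
At X = 90: dY/dX = -2/2025, Y = 4/45

Elasticity = (-2/2025) · (90 / (4/45)) = -1

Interpretation: for a small percentage change in X, the percentage change in Y is approximately -1.00 times as large.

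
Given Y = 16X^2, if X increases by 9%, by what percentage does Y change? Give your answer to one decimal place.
18.8%

For Y = 16X^2:
If X → X(1 + 0.09)
Then Y → Y · (1 + 0.09)^2
     = Y · 1.1881

Percentage change = ((1 + 0.09)^2 − 1) × 100% ≈ 18.8%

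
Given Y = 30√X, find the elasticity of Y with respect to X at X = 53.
Elasticity = 1/2

Elasticity = (dY/dX) · (X/Y)

dY/dX = 15/√X
At X = 53: dY/dX = 15·√53/53, Y = 30·√53

Elasticity = (15·√53/53) · (53 / (30·√53)) = 1/2

Interpretation: for a small percentage change in X, the percentage change in Y is approximately 0.50 times as large.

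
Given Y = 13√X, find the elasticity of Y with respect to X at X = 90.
Elasticity = 1/2

Elasticity = (dY/dX) · (X/Y)

dY/dX = 13/(2·√X)
At X = 90: dY/dX = 13·√10/60, Y = 39·√10

Elasticity = (13·√10/60) · (90 / (39·√10)) = 1/2

Interpretation: for a small percentage change in X, the percentage change in Y is approximately 0.50 times as large.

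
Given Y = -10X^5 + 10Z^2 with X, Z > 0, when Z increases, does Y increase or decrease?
Y increases

Taking the partial derivative:
∂Y/∂Z = 20Z

∂Y/∂Z = 20Z > 0 (assuming positive values)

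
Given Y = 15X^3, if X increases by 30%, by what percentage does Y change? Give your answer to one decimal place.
119.7%

For Y = 15X^3:
If X → X(1 + 0.3)
Then Y → Y · (1 + 0.3)^3
     = Y · 2.1970

Percentage change = ((1 + 0.3)^3 − 1) × 100% = 119.7%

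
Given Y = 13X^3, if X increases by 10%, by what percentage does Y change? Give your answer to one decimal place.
33.1%

For Y = 13X^3:
If X → X(1 + 0.1)
Then Y → Y · (1 + 0.1)^3
     = Y · 1.3310

Percentage change = ((1 + 0.1)^3 − 1) × 100% = 33.1%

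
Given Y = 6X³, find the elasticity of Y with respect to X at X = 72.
Elasticity = 3

Elasticity = (dY/dX) · (X/Y)

dY/dX = 18·X²
At X = 72: dY/dX = 93312, Y = 2239488

Elasticity = 93312 · (72 / 2239488) = 3

Interpretation: for a small percentage change in X, the percentage change in Y is approximately 3.00 times as large.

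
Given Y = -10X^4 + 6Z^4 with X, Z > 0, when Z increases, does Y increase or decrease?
Y increases

Taking the partial derivative:
∂Y/∂Z = 24Z^3

∂Y/∂Z = 24Z^3 > 0 (assuming positive values)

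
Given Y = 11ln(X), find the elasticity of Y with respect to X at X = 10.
Elasticity = 1/ln(10) ≈ 0.4343

Elasticity = (dY/dX) · (X/Y)

dY/dX = 11/X
At X = 10: dY/dX = 11/10, Y = 11·ln(10)

Elasticity = (11/10) · (10 / (11·ln(10))) = 1/ln(10) ≈ 0.4343

Interpretation: for a small percentage change in X, the percentage change in Y is approximately 0.43 times as large.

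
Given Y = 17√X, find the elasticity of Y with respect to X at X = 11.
Elasticity = 1/2

Elasticity = (dY/dX) · (X/Y)

dY/dX = 17/(2·√X)
At X = 11: dY/dX = 17·√11/22, Y = 17·√11

Elasticity = (17·√11/22) · (11 / (17·√11)) = 1/2

Interpretation: for a small percentage change in X, the percentage change in Y is approximately 0.50 times as large.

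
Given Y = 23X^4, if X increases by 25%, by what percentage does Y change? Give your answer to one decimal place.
144.1%

For Y = 23X^4:
If X → X(1 + 0.25)
Then Y → Y · (1 + 0.25)^4
     ≈ Y · 2.4414

Percentage change = ((1 + 0.25)^4 − 1) × 100% ≈ 144.1%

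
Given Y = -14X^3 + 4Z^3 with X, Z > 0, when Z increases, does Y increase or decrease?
Y increases

Taking the partial derivative:
∂Y/∂Z = 12Z^2

∂Y/∂Z = 12Z^2 > 0 (assuming positive values)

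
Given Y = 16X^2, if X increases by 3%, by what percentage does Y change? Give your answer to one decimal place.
6.1%

For Y = 16X^2:
If X → X(1 + 0.03)
Then Y → Y · (1 + 0.03)^2
     = Y · 1.0609

Percentage change = ((1 + 0.03)^2 − 1) × 100% ≈ 6.1%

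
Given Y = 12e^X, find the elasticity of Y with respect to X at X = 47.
Elasticity = 47

Elasticity = (dY/dX) · (X/Y)

dY/dX = 12·e^X
At X = 47: dY/dX = 12·e^47, Y = 12·e^47

Elasticity = (12·e^47) · (47 / (12·e^47)) = 47

Interpretation: for a small percentage change in X, the percentage change in Y is approximately 47.00 times as large.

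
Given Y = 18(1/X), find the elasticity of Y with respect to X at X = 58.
Elasticity = -1

Elasticity = (dY/dX) · (X/Y)

dY/dX = -18/X²
At X = 58: dY/dX = -9/1682, Y = 9/29

Elasticity = (-9/1682) · (58 / (9/29)) = -1

Interpretation: for a small percentage change in X, the percentage change in Y is approximately -1.00 times as large.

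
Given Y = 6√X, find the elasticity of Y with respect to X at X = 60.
Elasticity = 1/2

Elasticity = (dY/dX) · (X/Y)

dY/dX = 3/√X
At X = 60: dY/dX = √15/10, Y = 12·√15

Elasticity = (√15/10) · (60 / (12·√15)) = 1/2

Interpretation: for a small percentage change in X, the percentage change in Y is approximately 0.50 times as large.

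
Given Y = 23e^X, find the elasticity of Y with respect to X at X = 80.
Elasticity = 80

Elasticity = (dY/dX) · (X/Y)

dY/dX = 23·e^X
At X = 80: dY/dX = 23·e^80, Y = 23·e^80

Elasticity = (23·e^80) · (80 / (23·e^80)) = 80

Interpretation: for a small percentage change in X, the percentage change in Y is approximately 80.00 times as large.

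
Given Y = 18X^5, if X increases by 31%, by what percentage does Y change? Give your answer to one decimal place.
285.8%

For Y = 18X^5:
If X → X(1 + 0.31)
Then Y → Y · (1 + 0.31)^5
     ≈ Y · 3.8579

Percentage change = ((1 + 0.31)^5 − 1) × 100% ≈ 285.8%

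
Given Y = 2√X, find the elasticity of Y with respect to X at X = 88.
Elasticity = 1/2

Elasticity = (dY/dX) · (X/Y)

dY/dX = 1/√X
At X = 88: dY/dX = √22/44, Y = 4·√22

Elasticity = (√22/44) · (88 / (4·√22)) = 1/2

Interpretation: for a small percentage change in X, the percentage change in Y is approximately 0.50 times as large.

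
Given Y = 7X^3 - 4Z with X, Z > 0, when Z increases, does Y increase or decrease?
Y decreases

Taking the partial derivative:
∂Y/∂Z = -4

∂Y/∂Z = -4 < 0 (assuming positive values)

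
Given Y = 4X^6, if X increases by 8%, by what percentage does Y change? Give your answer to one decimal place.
58.7%

For Y = 4X^6:
If X → X(1 + 0.08)
Then Y → Y · (1 + 0.08)^6
     ≈ Y · 1.5869

Percentage change = ((1 + 0.08)^6 − 1) × 100% ≈ 58.7%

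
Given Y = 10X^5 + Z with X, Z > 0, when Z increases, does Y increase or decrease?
Y increases

Taking the partial derivative:
∂Y/∂Z = 1

∂Y/∂Z = 1 > 0 (assuming positive values)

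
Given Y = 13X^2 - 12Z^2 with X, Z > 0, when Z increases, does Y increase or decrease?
Y decreases

Taking the partial derivative:
∂Y/∂Z = -24Z

∂Y/∂Z = -24Z < 0 (assuming positive values)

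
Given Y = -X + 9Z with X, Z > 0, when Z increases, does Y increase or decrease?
Y increases

Taking the partial derivative:
∂Y/∂Z = 9

∂Y/∂Z = 9 > 0 (assuming positive values)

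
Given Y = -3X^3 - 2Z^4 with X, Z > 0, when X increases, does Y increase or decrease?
Y decreases

Taking the partial derivative:
∂Y/∂X = -9X^2

∂Y/∂X = -9X^2 < 0 (assuming positive values)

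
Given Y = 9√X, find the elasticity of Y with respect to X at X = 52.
Elasticity = 1/2

Elasticity = (dY/dX) · (X/Y)

dY/dX = 9/(2·√X)
At X = 52: dY/dX = 9·√13/52, Y = 18·√13

Elasticity = (9·√13/52) · (52 / (18·√13)) = 1/2

Interpretation: for a small percentage change in X, the percentage change in Y is approximately 0.50 times as large.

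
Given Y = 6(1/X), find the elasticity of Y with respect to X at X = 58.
Elasticity = -1

Elasticity = (dY/dX) · (X/Y)

dY/dX = -6/X²
At X = 58: dY/dX = -3/1682, Y = 3/29

Elasticity = (-3/1682) · (58 / (3/29)) = -1

Interpretation: for a small percentage change in X, the percentage change in Y is approximately -1.00 times as large.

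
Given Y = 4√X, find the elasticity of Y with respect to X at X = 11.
Elasticity = 1/2

Elasticity = (dY/dX) · (X/Y)

dY/dX = 2/√X
At X = 11: dY/dX = 2·√11/11, Y = 4·√11

Elasticity = (2·√11/11) · (11 / (4·√11)) = 1/2

Interpretation: for a small percentage change in X, the percentage change in Y is approximately 0.50 times as large.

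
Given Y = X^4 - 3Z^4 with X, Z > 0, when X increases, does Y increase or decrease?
Y increases

Taking the partial derivative:
∂Y/∂X = 4X^3

∂Y/∂X = 4X^3 > 0 (assuming positive values)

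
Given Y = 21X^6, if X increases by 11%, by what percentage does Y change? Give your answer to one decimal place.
87.0%

For Y = 21X^6:
If X → X(1 + 0.11)
Then Y → Y · (1 + 0.11)^6
     ≈ Y · 1.8704

Percentage change = ((1 + 0.11)^6 − 1) × 100% ≈ 87.0%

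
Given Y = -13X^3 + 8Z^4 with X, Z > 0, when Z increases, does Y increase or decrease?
Y increases

Taking the partial derivative:
∂Y/∂Z = 32Z^3

∂Y/∂Z = 32Z^3 > 0 (assuming positive values)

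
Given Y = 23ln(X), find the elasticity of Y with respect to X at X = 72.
Elasticity = 1/ln(72) ≈ 0.2338

Elasticity = (dY/dX) · (X/Y)

dY/dX = 23/X
At X = 72: dY/dX = 23/72, Y = 23·ln(72)

Elasticity = (23/72) · (72 / (23·ln(72))) = 1/ln(72) ≈ 0.2338

Interpretation: for a small percentage change in X, the percentage change in Y is approximately 0.23 times as large.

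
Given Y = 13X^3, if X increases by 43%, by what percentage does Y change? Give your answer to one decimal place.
192.4%

For Y = 13X^3:
If X → X(1 + 0.43)
Then Y → Y · (1 + 0.43)^3
     ≈ Y · 2.9242

Percentage change = ((1 + 0.43)^3 − 1) × 100% ≈ 192.4%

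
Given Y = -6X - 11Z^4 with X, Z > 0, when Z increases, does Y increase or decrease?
Y decreases

Taking the partial derivative:
∂Y/∂Z = -44Z^3

∂Y/∂Z = -44Z^3 < 0 (assuming positive values)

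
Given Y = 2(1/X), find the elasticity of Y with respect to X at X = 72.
Elasticity = -1

Elasticity = (dY/dX) · (X/Y)

dY/dX = -2/X²
At X = 72: dY/dX = -1/2592, Y = 1/36

Elasticity = (-1/2592) · (72 / (1/36)) = -1

Interpretation: for a small percentage change in X, the percentage change in Y is approximately -1.00 times as large.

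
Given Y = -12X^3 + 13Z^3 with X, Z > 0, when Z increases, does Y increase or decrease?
Y increases

Taking the partial derivative:
∂Y/∂Z = 39Z^2

∂Y/∂Z = 39Z^2 > 0 (assuming positive values)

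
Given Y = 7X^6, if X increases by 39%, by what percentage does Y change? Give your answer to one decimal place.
621.3%

For Y = 7X^6:
If X → X(1 + 0.39)
Then Y → Y · (1 + 0.39)^6
     ≈ Y · 7.2125

Percentage change = ((1 + 0.39)^6 − 1) × 100% ≈ 621.3%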